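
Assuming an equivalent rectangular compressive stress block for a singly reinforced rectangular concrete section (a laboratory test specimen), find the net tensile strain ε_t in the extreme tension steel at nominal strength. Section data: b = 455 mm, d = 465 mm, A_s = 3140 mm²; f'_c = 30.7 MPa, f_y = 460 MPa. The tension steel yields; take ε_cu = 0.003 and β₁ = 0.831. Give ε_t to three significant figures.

a = A_s f_y/(0.85 f'_c b) = 121.65 mm.
β₁ = 0.831, so c = a/β₁ = 121.65/0.831 = 146.39 mm.
From the linear strain diagram with ε_cu = 0.003: ε_t = 0.003 (d − c)/c = 0.003 × (465 − 146.39)/146.39 = 0.00653.
Since ε_t ≥ 0.005, the section is tension-controlled.

ε_t ≈ 0.00653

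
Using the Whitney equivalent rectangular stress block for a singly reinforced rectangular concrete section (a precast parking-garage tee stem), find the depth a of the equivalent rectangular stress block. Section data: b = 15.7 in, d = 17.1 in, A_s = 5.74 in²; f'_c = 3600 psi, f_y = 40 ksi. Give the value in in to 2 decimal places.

a ≈ 4.78 in

T = A_s f_y = 5.74 × 40 = 229.6 kips.
a = T/(0.85 f'_c b) = 229.6/(0.85 × 3.6 × 15.7) = 4.78 in.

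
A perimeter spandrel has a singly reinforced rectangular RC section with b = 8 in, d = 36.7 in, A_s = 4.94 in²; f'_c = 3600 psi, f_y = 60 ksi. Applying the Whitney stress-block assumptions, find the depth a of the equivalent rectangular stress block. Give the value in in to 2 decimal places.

a ≈ 12.11 in

T = A_s f_y = 4.94 × 60 = 296.4 kips.
a = T/(0.85 f'_c b) = 296.4/(0.85 × 3.6 × 8) = 12.11 in.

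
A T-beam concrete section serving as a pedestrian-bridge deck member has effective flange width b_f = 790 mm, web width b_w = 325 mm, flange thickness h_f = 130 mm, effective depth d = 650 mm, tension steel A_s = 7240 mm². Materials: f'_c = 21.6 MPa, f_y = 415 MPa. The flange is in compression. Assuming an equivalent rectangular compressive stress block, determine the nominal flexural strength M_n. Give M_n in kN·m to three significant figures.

Tension: T = A_s f_y = 7240 × 415 = 3004600 N.
Try a within the flange: a = T/(0.85 f'_c b_f) = 3004600/(0.85 × 21.6 × 790) = 207.15 mm.
a = 207.15 > h_f = 130 mm: the block extends into the web. Split into flange-overhang and web parts.
C_f = 0.85 f'_c (b_f − b_w) h_f = 0.85 × 21.6 × (790 − 325) × 130 = 1109862 N.
Remaining web compression depth: a_w = (T − C_f)/(0.85 f'_c b_w) = (3004600 − 1109862)/(0.85 × 21.6 × 325) = 317.54 mm.
M_n = C_f(d − h_f/2) + (T − C_f)(d − a_w/2) = 1109862 × (650 − 65) + 1894738 × (650 − 158.77) = 649.27 + 930.75 = 1580.02 × 10⁶ N·mm.
M_n = 1580.02 kN·m.

M_n ≈ 1580 kN·m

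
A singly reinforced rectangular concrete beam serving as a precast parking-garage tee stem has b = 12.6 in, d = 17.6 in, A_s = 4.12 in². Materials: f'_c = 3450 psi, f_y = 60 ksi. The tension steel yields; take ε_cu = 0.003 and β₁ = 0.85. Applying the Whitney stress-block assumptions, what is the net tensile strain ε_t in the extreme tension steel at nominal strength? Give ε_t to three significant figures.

ε_t ≈ 0.00371

a = A_s f_y/(0.85 f'_c b) = 6.690 in.
β₁ = 0.85, so c = a/β₁ = 6.690/0.85 = 7.871 in.
From the linear strain diagram with ε_cu = 0.003: ε_t = 0.003 (d − c)/c = 0.003 × (17.6 − 7.871)/7.871 = 0.00371.
ε_t < 0.004 — the section is over-reinforced for flexure under ACI limits.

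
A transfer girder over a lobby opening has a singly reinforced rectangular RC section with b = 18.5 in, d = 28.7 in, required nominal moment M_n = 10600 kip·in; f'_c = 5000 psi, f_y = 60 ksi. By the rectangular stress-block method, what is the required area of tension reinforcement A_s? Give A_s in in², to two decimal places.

From M_n = 0.85 f'_c a b (d − a/2):
a = d − √(d² − 2M_n/(0.85 f'_c b)) = 28.7 − √(28.7² − 2 × 10600/(0.85 × 5 × 18.5)) = 5.162 in.
A_s = 0.85 f'_c a b / f_y = 0.85 × 5 × 5.162 × 18.5 / 60 = 6.764 in².

A_s ≈ 6.76 in²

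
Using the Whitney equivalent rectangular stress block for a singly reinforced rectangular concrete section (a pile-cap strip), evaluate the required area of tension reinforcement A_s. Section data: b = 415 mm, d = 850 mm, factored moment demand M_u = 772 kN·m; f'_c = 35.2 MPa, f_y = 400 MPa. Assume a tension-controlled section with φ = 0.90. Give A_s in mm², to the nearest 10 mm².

M_n = M_u/φ = 772/0.90 = 857.778 kN·m.
With M_n = 0.85 f'_c a b (d − a/2), solve the quadratic for a:
a = d − √(d² − 2M_n/(0.85 f'_c b)) = 850 − √(850² − 2 × 857.778×10⁶/(0.85 × 35.2 × 415)) = 85.58 mm.
A_s = 0.85 f'_c a b / f_y = 0.85 × 35.2 × 85.58 × 415 / 400 = 2656.6 mm².

A_s ≈ 2660 mm²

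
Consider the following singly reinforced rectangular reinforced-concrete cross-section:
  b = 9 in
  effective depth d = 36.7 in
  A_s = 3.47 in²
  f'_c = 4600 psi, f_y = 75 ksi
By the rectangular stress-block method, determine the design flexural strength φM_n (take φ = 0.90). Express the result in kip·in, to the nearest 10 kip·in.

φM_n ≈ 7730 kip·in

T = A_s f_y = 3.47 × 75 = 260.25 kips.
a = T/(0.85 f'_c b) = 260.25/(0.85 × 4.6 × 9) = 7.396 in.
M_n = T(d − a/2) = 260.25 × (36.7 − 3.698) = 8588.8 kip·in.
φM_n = 0.90 × 8588.8 = 7729.9 kip·in.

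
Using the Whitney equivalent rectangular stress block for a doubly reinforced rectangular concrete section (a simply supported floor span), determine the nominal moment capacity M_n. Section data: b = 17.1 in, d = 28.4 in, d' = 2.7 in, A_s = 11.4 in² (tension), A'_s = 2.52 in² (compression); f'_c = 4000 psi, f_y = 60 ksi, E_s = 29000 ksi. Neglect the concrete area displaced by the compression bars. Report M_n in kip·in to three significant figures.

M_n ≈ 16600 kip·in

Assume both steels yield.
a = (A_s − A'_s) f_y/(0.85 f'_c b) = (11.4 − 2.52) × 60/(0.85 × 4 × 17.1) = 9.164 in.
c = a/β₁ = 9.164/0.85 = 10.781 in; ε'_s = 0.003(c − d')/c = 0.0022 ≥ ε_y = 0.0021, so the compression steel yields.
M_n = (A_s − A'_s) f_y (d − a/2) + A'_s f_y (d − d') = 532.8 × (28.4 − 4.582) + 151.2 × (28.4 − 2.7) = 12690.2 + 3885.8 = 16576.0 kip·in.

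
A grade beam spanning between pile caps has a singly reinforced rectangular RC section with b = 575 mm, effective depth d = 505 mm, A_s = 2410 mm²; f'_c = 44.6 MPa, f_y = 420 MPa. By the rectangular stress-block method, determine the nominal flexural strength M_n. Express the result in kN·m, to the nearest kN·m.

T = A_s f_y = 2410 × 420 = 1012200 N = 1012.2 kN.
From C = T: a = T/(0.85 f'_c b) = 1012200/(0.85 × 44.6 × 575) = 46.43 mm.
M_n = T(d − a/2) = 1012.2 kN × (505 − 23.215) mm = 487.66 kN·m.

M_n ≈ 488 kN·m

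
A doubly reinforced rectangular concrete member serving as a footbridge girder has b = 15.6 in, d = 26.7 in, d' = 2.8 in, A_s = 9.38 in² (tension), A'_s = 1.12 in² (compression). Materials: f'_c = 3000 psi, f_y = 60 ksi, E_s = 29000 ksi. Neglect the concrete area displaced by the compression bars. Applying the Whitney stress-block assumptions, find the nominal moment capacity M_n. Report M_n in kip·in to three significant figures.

Assume both steels yield.
a = (A_s − A'_s) f_y/(0.85 f'_c b) = (9.38 − 1.12) × 60/(0.85 × 3 × 15.6) = 12.459 in.
c = a/β₁ = 12.459/0.85 = 14.658 in; ε'_s = 0.003(c − d')/c = 0.0024 ≥ ε_y = 0.0021, so the compression steel yields.
M_n = (A_s − A'_s) f_y (d − a/2) + A'_s f_y (d − d') = 495.6 × (26.7 − 6.2295) + 67.2 × (26.7 − 2.8) = 10145.2 + 1606.1 = 11751.3 kip·in.

M_n ≈ 11800 kip·in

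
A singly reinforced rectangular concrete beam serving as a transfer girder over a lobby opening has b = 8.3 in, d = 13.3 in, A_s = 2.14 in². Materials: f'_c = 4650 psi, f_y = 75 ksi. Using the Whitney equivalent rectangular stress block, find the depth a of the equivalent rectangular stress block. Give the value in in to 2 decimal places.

a ≈ 4.89 in

T = A_s f_y = 2.14 × 75 = 160.5 kips.
a = T/(0.85 f'_c b) = 160.5/(0.85 × 4.65 × 8.3) = 4.89 in.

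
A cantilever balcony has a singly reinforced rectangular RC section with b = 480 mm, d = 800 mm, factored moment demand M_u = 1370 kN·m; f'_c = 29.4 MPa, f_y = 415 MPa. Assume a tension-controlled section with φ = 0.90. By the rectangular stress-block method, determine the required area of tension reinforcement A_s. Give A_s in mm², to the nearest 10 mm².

M_n = M_u/φ = 1370/0.90 = 1522.22 kN·m.
With M_n = 0.85 f'_c a b (d − a/2), solve the quadratic for a:
a = d − √(d² − 2M_n/(0.85 f'_c b)) = 800 − √(800² − 2 × 1522.22×10⁶/(0.85 × 29.4 × 480)) = 178.55 mm.
A_s = 0.85 f'_c a b / f_y = 0.85 × 29.4 × 178.55 × 480 / 415 = 5160.8 mm².

A_s ≈ 5160 mm²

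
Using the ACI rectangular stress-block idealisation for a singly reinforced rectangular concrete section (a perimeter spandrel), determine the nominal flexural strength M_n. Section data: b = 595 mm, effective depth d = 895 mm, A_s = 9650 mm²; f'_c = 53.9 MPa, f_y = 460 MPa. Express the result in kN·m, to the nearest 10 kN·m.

T = A_s f_y = 9650 × 460 = 4439000 N = 4439 kN.
From C = T: a = T/(0.85 f'_c b) = 4439000/(0.85 × 53.9 × 595) = 162.84 mm.
M_n = T(d − a/2) = 4439 kN × (895 − 81.42) mm = 3611.48 kN·m.

M_n ≈ 3610 kN·m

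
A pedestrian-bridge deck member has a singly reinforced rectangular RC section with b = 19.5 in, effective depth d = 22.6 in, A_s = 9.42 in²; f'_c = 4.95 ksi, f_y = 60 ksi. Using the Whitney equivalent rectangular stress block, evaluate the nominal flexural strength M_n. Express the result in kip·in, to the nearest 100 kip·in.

T = A_s f_y = 9.42 × 60 = 565.2 kips.
a = T/(0.85 f'_c b) = 565.2/(0.85 × 4.95 × 19.5) = 6.889 in.
M_n = T(d − a/2) = 565.2 × (22.6 − 3.4445) = 10826.7 kip·in.

M_n ≈ 10800 kip·in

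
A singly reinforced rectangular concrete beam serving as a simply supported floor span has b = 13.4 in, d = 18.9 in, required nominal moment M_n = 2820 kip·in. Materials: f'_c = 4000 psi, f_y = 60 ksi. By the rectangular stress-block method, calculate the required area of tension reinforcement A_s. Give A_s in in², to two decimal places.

A_s ≈ 2.75 in²

From M_n = 0.85 f'_c a b (d − a/2):
a = d − √(d² − 2M_n/(0.85 f'_c b)) = 18.9 − √(18.9² − 2 × 2820/(0.85 × 4 × 13.4)) = 3.622 in.
A_s = 0.85 f'_c a b / f_y = 0.85 × 4 × 3.622 × 13.4 / 60 = 2.750 in².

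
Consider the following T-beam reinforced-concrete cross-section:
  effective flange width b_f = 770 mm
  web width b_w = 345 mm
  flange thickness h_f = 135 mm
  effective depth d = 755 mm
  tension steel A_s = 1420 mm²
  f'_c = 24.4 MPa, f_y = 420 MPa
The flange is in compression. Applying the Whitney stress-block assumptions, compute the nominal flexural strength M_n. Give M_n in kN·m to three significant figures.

M_n ≈ 439 kN·m

Tension: T = A_s f_y = 1420 × 420 = 596400 N.
Try a within the flange: a = T/(0.85 f'_c b_f) = 596400/(0.85 × 24.4 × 770) = 37.35 mm.
Since a = 37.35 ≤ h_f = 135 mm, the stress block lies entirely in the flange; analyse as a rectangular beam of width b_f.
M_n = T(d − a/2) = 596400 × (755 − 18.675) = 439.14 × 10⁶ N·mm.
M_n = 439.14 kN·m.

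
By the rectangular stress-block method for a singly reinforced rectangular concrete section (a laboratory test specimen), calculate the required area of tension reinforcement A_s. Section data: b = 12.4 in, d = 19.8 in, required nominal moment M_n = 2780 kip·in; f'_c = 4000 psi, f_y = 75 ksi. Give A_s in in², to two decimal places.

A_s ≈ 2.06 in²

From M_n = 0.85 f'_c a b (d − a/2):
a = d − √(d² − 2M_n/(0.85 f'_c b)) = 19.8 − √(19.8² − 2 × 2780/(0.85 × 4 × 12.4)) = 3.670 in.
A_s = 0.85 f'_c a b / f_y = 0.85 × 4 × 3.670 × 12.4 / 75 = 2.063 in².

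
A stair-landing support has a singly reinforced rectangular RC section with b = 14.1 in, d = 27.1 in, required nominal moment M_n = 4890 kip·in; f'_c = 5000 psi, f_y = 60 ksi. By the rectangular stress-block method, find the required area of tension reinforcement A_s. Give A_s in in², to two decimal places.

A_s ≈ 3.20 in²

From M_n = 0.85 f'_c a b (d − a/2):
a = d − √(d² − 2M_n/(0.85 f'_c b)) = 27.1 − √(27.1² − 2 × 4890/(0.85 × 5 × 14.1)) = 3.200 in.
A_s = 0.85 f'_c a b / f_y = 0.85 × 5 × 3.200 × 14.1 / 60 = 3.196 in².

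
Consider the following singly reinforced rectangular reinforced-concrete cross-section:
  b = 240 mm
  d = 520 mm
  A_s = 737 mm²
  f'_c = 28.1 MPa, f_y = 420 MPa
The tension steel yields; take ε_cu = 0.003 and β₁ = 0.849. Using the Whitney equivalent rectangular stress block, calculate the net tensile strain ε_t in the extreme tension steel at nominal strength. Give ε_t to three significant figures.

ε_t ≈ 0.0215

a = A_s f_y/(0.85 f'_c b) = 54.00 mm.
β₁ = 0.849, so c = a/β₁ = 54.00/0.849 = 63.60 mm.
From the linear strain diagram with ε_cu = 0.003: ε_t = 0.003 (d − c)/c = 0.003 × (520 − 63.60)/63.60 = 0.0215.
Since ε_t ≥ 0.005, the section is tension-controlled.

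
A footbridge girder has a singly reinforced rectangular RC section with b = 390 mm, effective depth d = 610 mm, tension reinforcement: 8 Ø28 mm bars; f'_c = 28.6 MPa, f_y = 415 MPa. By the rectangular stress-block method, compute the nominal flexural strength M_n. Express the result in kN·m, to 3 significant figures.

A_s = 8 × 616 = 4928 mm².
T = A_s f_y = 4928 × 415 = 2045120 N = 2045.12 kN.
From C = T: a = T/(0.85 f'_c b) = 2045120/(0.85 × 28.6 × 390) = 215.71 mm.
M_n = T(d − a/2) = 2045.12 kN × (610 − 107.855) mm = 1026.95 kN·m.

M_n ≈ 1030 kN·m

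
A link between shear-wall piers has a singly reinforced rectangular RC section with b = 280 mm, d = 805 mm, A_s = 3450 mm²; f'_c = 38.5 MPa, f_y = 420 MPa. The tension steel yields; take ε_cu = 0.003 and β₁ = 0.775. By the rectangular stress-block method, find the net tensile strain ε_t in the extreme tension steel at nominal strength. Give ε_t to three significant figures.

a = A_s f_y/(0.85 f'_c b) = 158.14 mm.
β₁ = 0.775, so c = a/β₁ = 158.14/0.775 = 204.05 mm.
From the linear strain diagram with ε_cu = 0.003: ε_t = 0.003 (d − c)/c = 0.003 × (805 − 204.05)/204.05 = 0.00884.
Since ε_t ≥ 0.005, the section is tension-controlled.

ε_t ≈ 0.00884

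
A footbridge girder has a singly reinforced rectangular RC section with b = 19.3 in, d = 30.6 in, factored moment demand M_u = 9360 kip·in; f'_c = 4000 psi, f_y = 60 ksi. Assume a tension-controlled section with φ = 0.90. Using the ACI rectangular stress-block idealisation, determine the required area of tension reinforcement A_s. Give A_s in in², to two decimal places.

A_s ≈ 6.25 in²

M_n = M_u/φ = 9360/0.90 = 10400 kip·in.
From M_n = 0.85 f'_c a b (d − a/2):
a = d − √(d² − 2M_n/(0.85 f'_c b)) = 30.6 − √(30.6² − 2 × 10400/(0.85 × 4 × 19.3)) = 5.713 in.
A_s = 0.85 f'_c a b / f_y = 0.85 × 4 × 5.713 × 19.3 / 60 = 6.248 in².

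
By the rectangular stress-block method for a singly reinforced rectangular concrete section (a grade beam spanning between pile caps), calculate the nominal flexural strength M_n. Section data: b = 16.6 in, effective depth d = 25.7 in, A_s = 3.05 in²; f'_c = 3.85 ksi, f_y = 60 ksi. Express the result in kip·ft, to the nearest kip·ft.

M_n ≈ 366 kip·ft

T = A_s f_y = 3.05 × 60 = 183 kips.
a = T/(0.85 f'_c b) = 183/(0.85 × 3.85 × 16.6) = 3.369 in.
M_n = T(d − a/2) = 183 × (25.7 − 1.6845) = 4394.8 kip·in = 4394.8/12 = 366.23 kip·ft.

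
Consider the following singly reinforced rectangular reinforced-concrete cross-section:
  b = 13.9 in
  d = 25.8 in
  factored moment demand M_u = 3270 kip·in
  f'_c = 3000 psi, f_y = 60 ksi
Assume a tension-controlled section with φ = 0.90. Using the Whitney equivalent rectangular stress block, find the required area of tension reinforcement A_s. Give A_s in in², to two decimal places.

M_n = M_u/φ = 3270/0.90 = 3633.33 kip·in.
From M_n = 0.85 f'_c a b (d − a/2):
a = d − √(d² − 2M_n/(0.85 f'_c b)) = 25.8 − √(25.8² − 2 × 3633.33/(0.85 × 3 × 13.9)) = 4.338 in.
A_s = 0.85 f'_c a b / f_y = 0.85 × 3 × 4.338 × 13.9 / 60 = 2.563 in².

A_s ≈ 2.56 in²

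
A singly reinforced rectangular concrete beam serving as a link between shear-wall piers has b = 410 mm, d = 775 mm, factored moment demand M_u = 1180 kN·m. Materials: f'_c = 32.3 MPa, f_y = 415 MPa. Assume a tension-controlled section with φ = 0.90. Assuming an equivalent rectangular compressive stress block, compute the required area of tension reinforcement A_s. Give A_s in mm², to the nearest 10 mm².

M_n = M_u/φ = 1180/0.90 = 1311.11 kN·m.
With M_n = 0.85 f'_c a b (d − a/2), solve the quadratic for a:
a = d − √(d² − 2M_n/(0.85 f'_c b)) = 775 − √(775² − 2 × 1311.11×10⁶/(0.85 × 32.3 × 410)) = 168.64 mm.
A_s = 0.85 f'_c a b / f_y = 0.85 × 32.3 × 168.64 × 410 / 415 = 4574.2 mm².

A_s ≈ 4570 mm²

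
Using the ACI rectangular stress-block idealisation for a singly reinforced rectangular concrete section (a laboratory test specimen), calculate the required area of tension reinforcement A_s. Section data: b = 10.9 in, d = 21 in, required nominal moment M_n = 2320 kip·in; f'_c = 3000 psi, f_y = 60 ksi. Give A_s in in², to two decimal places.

A_s ≈ 2.06 in²

From M_n = 0.85 f'_c a b (d − a/2):
a = d − √(d² − 2M_n/(0.85 f'_c b)) = 21 − √(21² − 2 × 2320/(0.85 × 3 × 10.9)) = 4.445 in.
A_s = 0.85 f'_c a b / f_y = 0.85 × 3 × 4.445 × 10.9 / 60 = 2.059 in².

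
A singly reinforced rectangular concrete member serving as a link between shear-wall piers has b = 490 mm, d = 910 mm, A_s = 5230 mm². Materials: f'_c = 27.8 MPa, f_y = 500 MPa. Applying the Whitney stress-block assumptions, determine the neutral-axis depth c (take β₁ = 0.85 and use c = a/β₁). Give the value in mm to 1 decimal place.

T = A_s f_y = 5230 × 500 = 2615000 N = 2615 kN.
Setting C = 0.85 f'_c a b equal to T: a = 2615000/(0.85 × 27.8 × 490) = 225.846 mm.
With β₁ = 0.85, c = a/β₁ = 225.846/0.85 = 265.7 mm.

c ≈ 265.7 mm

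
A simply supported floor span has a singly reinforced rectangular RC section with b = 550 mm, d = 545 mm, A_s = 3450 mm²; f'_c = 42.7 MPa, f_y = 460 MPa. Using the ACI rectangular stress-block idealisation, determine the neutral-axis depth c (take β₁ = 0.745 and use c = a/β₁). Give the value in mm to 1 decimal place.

c ≈ 106.7 mm

T = A_s f_y = 3450 × 460 = 1587000 N = 1587 kN.
Setting C = 0.85 f'_c a b equal to T: a = 1587000/(0.85 × 42.7 × 550) = 79.500 mm.
With β₁ = 0.745, c = a/β₁ = 79.500/0.745 = 106.7 mm.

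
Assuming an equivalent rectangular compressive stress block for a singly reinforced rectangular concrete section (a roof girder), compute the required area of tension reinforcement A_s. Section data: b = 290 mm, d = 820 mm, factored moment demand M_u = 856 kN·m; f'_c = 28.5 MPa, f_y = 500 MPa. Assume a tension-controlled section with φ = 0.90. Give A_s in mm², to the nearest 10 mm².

M_n = M_u/φ = 856/0.90 = 951.111 kN·m.
With M_n = 0.85 f'_c a b (d − a/2), solve the quadratic for a:
a = d − √(d² − 2M_n/(0.85 f'_c b)) = 820 − √(820² − 2 × 951.111×10⁶/(0.85 × 28.5 × 290)) = 186.26 mm.
A_s = 0.85 f'_c a b / f_y = 0.85 × 28.5 × 186.26 × 290 / 500 = 2617.0 mm².

A_s ≈ 2620 mm²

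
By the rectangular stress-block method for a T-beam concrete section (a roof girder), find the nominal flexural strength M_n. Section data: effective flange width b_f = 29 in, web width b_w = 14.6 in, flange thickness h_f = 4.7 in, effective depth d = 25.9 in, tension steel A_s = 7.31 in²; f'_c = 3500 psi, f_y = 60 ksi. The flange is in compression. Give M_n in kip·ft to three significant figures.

Tension: T = A_s f_y = 7.31 × 60 = 438.6 kips.
Try a within the flange: a = T/(0.85 f'_c b_f) = 438.6/(0.85 × 3.5 × 29) = 5.084 in.
a = 5.084 > h_f = 4.7 in: the block extends into the web. Split into flange-overhang and web parts.
C_f = 0.85 f'_c (b_f − b_w) h_f = 0.85 × 3.5 × (29 − 14.6) × 4.7 = 201.3 kips.
Remaining web compression depth: a_w = (T − C_f)/(0.85 f'_c b_w) = (438.6 − 201.3)/(0.85 × 3.5 × 14.6) = 5.463 in.
M_n = C_f(d − h_f/2) + (T − C_f)(d − a_w/2) = 201.3 × (25.9 − 2.35) + 237.3 × (25.9 − 2.7315) = 4740.6 + 5497.9 = 10238.5 kip·in.
M_n = 10238.5/12 = 853.21 kip·ft.

M_n ≈ 853 kip·ft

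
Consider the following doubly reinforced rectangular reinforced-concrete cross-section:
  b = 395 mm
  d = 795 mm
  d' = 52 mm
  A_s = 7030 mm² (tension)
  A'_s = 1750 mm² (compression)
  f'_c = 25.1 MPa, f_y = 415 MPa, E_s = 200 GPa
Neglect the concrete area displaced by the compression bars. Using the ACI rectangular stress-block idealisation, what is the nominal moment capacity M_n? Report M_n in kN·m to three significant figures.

Assume both tension and compression steel yield.
Net tension couple steel: A_s − A'_s = 5280 mm².
a = (A_s − A'_s) f_y / (0.85 f'_c b) = 2191200/(0.85 × 25.1 × 395) = 260.01 mm.
c = a/β₁ = 260.01/0.85 = 305.89 mm; ε'_s = 0.003(c − d')/c = 0.0025 ≥ f_y/E_s = 0.0021, so compression steel does yield.
M_n = (A_s − A'_s) f_y (d − a/2) + A'_s f_y (d − d') = [2191200 × (795 − 130.005) + 726250 × (795 − 52)] × 10⁻⁶ = 1457.14 + 539.60 = 1996.74 kN·m.

M_n ≈ 2000 kN·m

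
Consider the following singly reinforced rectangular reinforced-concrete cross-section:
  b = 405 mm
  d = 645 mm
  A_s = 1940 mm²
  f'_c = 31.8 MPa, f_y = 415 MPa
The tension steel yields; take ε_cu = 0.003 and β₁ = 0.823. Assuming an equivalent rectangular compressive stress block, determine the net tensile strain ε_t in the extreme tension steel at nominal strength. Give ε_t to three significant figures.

a = A_s f_y/(0.85 f'_c b) = 73.54 mm.
β₁ = 0.823, so c = a/β₁ = 73.54/0.823 = 89.36 mm.
From the linear strain diagram with ε_cu = 0.003: ε_t = 0.003 (d − c)/c = 0.003 × (645 − 89.36)/89.36 = 0.0187.
Since ε_t ≥ 0.005, the section is tension-controlled.

ε_t ≈ 0.0187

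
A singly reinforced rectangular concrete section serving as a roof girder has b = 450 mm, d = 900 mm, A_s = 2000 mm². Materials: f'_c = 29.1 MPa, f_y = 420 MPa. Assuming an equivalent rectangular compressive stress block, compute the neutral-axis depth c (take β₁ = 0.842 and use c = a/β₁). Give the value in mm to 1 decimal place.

c ≈ 89.6 mm

T = A_s f_y = 2000 × 420 = 840000 N = 840 kN.
Setting C = 0.85 f'_c a b equal to T: a = 840000/(0.85 × 29.1 × 450) = 75.467 mm.
With β₁ = 0.842, c = a/β₁ = 75.467/0.842 = 89.6 mm.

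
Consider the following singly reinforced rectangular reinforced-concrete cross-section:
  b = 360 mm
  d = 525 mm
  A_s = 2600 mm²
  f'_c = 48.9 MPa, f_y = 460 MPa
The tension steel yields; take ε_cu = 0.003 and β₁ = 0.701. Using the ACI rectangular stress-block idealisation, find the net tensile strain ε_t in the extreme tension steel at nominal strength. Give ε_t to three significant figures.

a = A_s f_y/(0.85 f'_c b) = 79.93 mm.
β₁ = 0.701, so c = a/β₁ = 79.93/0.701 = 114.02 mm.
From the linear strain diagram with ε_cu = 0.003: ε_t = 0.003 (d − c)/c = 0.003 × (525 − 114.02)/114.02 = 0.0108.
Since ε_t ≥ 0.005, the section is tension-controlled.

ε_t ≈ 0.0108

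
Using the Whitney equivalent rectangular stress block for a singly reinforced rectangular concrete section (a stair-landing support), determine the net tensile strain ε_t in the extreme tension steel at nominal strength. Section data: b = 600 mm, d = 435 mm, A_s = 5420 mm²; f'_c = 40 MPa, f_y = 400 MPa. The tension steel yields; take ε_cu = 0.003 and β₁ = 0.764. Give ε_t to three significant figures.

a = A_s f_y/(0.85 f'_c b) = 106.27 mm.
β₁ = 0.764, so c = a/β₁ = 106.27/0.764 = 139.10 mm.
From the linear strain diagram with ε_cu = 0.003: ε_t = 0.003 (d − c)/c = 0.003 × (435 − 139.10)/139.10 = 0.00638.
Since ε_t ≥ 0.005, the section is tension-controlled.

ε_t ≈ 0.00638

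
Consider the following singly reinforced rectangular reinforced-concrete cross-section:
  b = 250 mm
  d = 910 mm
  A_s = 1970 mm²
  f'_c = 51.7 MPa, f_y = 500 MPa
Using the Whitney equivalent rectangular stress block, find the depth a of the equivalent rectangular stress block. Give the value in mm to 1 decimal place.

T = A_s f_y = 1970 × 500 = 985000 N = 985 kN.
Setting C = 0.85 f'_c a b equal to T: a = 985000/(0.85 × 51.7 × 250) = 89.7 mm.

a ≈ 89.7 mm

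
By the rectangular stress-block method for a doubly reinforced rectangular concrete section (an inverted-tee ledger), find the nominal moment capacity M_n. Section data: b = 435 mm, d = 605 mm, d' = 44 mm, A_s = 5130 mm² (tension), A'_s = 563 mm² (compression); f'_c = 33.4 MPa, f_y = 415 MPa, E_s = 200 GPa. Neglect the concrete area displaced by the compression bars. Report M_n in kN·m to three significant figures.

Assume both tension and compression steel yield.
Net tension couple steel: A_s − A'_s = 4567 mm².
a = (A_s − A'_s) f_y / (0.85 f'_c b) = 1895305/(0.85 × 33.4 × 435) = 153.47 mm.
c = a/β₁ = 153.47/0.811 = 189.24 mm; ε'_s = 0.003(c − d')/c = 0.0023 ≥ f_y/E_s = 0.0021, so compression steel does yield.
M_n = (A_s − A'_s) f_y (d − a/2) + A'_s f_y (d − d') = [1895305 × (605 − 76.735) + 233645 × (605 − 44)] × 10⁻⁶ = 1001.22 + 131.07 = 1132.29 kN·m.

M_n ≈ 1130 kN·m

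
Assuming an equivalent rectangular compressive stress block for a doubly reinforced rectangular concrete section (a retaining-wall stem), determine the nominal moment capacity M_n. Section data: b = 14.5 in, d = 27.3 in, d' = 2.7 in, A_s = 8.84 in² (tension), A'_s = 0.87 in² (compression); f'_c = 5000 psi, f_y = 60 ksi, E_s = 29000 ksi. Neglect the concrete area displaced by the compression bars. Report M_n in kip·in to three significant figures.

Assume both steels yield.
a = (A_s − A'_s) f_y/(0.85 f'_c b) = (8.84 − 0.87) × 60/(0.85 × 5 × 14.5) = 7.760 in.
c = a/β₁ = 7.760/0.8 = 9.700 in; ε'_s = 0.003(c − d')/c = 0.0022 ≥ ε_y = 0.0021, so the compression steel yields.
M_n = (A_s − A'_s) f_y (d − a/2) + A'_s f_y (d − d') = 478.2 × (27.3 − 3.88) + 52.2 × (27.3 − 2.7) = 11199.4 + 1284.1 = 12483.5 kip·in.

M_n ≈ 12500 kip·in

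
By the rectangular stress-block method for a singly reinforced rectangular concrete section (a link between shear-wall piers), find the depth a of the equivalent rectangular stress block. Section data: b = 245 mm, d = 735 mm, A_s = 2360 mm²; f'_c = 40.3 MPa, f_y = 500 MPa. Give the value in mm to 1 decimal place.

a ≈ 140.6 mm

T = A_s f_y = 2360 × 500 = 1180000 N = 1180 kN.
Setting C = 0.85 f'_c a b equal to T: a = 1180000/(0.85 × 40.3 × 245) = 140.6 mm.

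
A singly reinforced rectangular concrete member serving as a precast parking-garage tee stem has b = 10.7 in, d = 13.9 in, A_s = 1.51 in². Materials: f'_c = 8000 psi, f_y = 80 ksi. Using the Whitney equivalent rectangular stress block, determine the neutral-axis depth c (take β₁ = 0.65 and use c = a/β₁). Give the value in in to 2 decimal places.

T = A_s f_y = 1.51 × 80 = 120.8 kips.
a = T/(0.85 f'_c b) = 120.8/(0.85 × 8 × 10.7) = 1.6603 in.
With β₁ = 0.65, c = a/β₁ = 1.6603/0.65 = 2.55 in.

c ≈ 2.55 in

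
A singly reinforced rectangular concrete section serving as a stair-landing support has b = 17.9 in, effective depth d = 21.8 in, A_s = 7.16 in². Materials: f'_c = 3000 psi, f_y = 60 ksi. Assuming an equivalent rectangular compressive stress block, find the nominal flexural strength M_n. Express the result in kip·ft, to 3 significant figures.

M_n ≈ 612 kip·ft

T = A_s f_y = 7.16 × 60 = 429.6 kips.
a = T/(0.85 f'_c b) = 429.6/(0.85 × 3 × 17.9) = 9.412 in.
M_n = T(d − a/2) = 429.6 × (21.8 − 4.706) = 7343.6 kip·in = 7343.6/12 = 611.97 kip·ft.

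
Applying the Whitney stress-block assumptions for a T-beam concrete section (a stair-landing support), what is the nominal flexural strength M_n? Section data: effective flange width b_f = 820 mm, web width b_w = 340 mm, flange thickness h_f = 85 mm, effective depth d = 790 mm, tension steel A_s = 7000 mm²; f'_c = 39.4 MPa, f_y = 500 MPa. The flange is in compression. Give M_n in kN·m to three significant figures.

Tension: T = A_s f_y = 7000 × 500 = 3500000 N.
Try a within the flange: a = T/(0.85 f'_c b_f) = 3500000/(0.85 × 39.4 × 820) = 127.45 mm.
a = 127.45 > h_f = 85 mm: the block extends into the web. Split into flange-overhang and web parts.
C_f = 0.85 f'_c (b_f − b_w) h_f = 0.85 × 39.4 × (820 − 340) × 85 = 1366392 N.
Remaining web compression depth: a_w = (T − C_f)/(0.85 f'_c b_w) = (3500000 − 1366392)/(0.85 × 39.4 × 340) = 187.38 mm.
M_n = C_f(d − h_f/2) + (T − C_f)(d − a_w/2) = 1366392 × (790 − 42.5) + 2133608 × (790 − 93.69) = 1021.38 + 1485.65 = 2507.03 × 10⁶ N·mm.
M_n = 2507.03 kN·m.

M_n ≈ 2510 kN·m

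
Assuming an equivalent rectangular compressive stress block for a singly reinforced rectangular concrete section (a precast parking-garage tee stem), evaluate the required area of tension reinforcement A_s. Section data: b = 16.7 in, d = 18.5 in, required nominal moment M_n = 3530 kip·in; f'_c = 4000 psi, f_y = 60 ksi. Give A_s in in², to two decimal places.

A_s ≈ 3.54 in²

From M_n = 0.85 f'_c a b (d − a/2):
a = d − √(d² − 2M_n/(0.85 f'_c b)) = 18.5 − √(18.5² − 2 × 3530/(0.85 × 4 × 16.7)) = 3.738 in.
A_s = 0.85 f'_c a b / f_y = 0.85 × 4 × 3.738 × 16.7 / 60 = 3.537 in².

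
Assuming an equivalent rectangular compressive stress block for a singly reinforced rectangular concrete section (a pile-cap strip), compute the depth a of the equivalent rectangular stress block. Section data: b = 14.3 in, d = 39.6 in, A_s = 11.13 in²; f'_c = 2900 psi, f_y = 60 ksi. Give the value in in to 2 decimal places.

a ≈ 18.94 in

T = A_s f_y = 11.13 × 60 = 667.8 kips.
a = T/(0.85 f'_c b) = 667.8/(0.85 × 2.9 × 14.3) = 18.94 in.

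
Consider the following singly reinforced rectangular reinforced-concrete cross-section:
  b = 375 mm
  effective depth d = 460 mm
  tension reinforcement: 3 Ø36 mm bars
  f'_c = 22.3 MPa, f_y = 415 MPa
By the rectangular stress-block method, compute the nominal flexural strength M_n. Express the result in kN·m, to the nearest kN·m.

M_n ≈ 470 kN·m

A_s = 3 × 1018 = 3054 mm².
T = A_s f_y = 3054 × 415 = 1267410 N = 1267.41 kN.
From C = T: a = T/(0.85 f'_c b) = 1267410/(0.85 × 22.3 × 375) = 178.30 mm.
M_n = T(d − a/2) = 1267.41 kN × (460 − 89.15) mm = 470.02 kN·m.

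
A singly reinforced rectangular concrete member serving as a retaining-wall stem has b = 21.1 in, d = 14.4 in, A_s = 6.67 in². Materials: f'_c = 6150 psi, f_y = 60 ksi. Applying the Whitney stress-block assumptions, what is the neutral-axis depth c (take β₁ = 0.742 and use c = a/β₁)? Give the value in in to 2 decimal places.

T = A_s f_y = 6.67 × 60 = 400.2 kips.
a = T/(0.85 f'_c b) = 400.2/(0.85 × 6.15 × 21.1) = 3.6283 in.
With β₁ = 0.742, c = a/β₁ = 3.6283/0.742 = 4.89 in.

c ≈ 4.89 in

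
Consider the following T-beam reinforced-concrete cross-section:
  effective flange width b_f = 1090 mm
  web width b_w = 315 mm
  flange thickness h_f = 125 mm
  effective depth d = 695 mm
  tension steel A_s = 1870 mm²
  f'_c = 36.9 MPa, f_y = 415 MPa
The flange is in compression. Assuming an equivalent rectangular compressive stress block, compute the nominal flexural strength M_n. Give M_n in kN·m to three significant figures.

M_n ≈ 531 kN·m

Tension: T = A_s f_y = 1870 × 415 = 776050 N.
Try a within the flange: a = T/(0.85 f'_c b_f) = 776050/(0.85 × 36.9 × 1090) = 22.70 mm.
Since a = 22.70 ≤ h_f = 125 mm, the stress block lies entirely in the flange; analyse as a rectangular beam of width b_f.
M_n = T(d − a/2) = 776050 × (695 − 11.35) = 530.55 × 10⁶ N·mm.
M_n = 530.55 kN·m.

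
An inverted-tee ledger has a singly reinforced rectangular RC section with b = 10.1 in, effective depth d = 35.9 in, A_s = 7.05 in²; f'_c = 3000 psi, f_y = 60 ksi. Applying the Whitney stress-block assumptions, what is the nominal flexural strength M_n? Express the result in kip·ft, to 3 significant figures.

T = A_s f_y = 7.05 × 60 = 423 kips.
a = T/(0.85 f'_c b) = 423/(0.85 × 3 × 10.1) = 16.424 in.
M_n = T(d − a/2) = 423 × (35.9 − 8.212) = 11712.0 kip·in = 11712.0/12 = 976.00 kip·ft.

M_n ≈ 976 kip·ft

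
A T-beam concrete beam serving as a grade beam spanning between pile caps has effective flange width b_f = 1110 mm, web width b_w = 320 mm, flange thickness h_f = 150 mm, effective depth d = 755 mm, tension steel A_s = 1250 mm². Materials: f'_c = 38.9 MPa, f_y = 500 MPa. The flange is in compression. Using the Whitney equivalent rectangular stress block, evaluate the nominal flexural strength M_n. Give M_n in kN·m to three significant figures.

M_n ≈ 467 kN·m

Tension: T = A_s f_y = 1250 × 500 = 625000 N.
Try a within the flange: a = T/(0.85 f'_c b_f) = 625000/(0.85 × 38.9 × 1110) = 17.03 mm.
Since a = 17.03 ≤ h_f = 150 mm, the stress block lies entirely in the flange; analyse as a rectangular beam of width b_f.
M_n = T(d − a/2) = 625000 × (755 − 8.515) = 466.55 × 10⁶ N·mm.
M_n = 466.55 kN·m.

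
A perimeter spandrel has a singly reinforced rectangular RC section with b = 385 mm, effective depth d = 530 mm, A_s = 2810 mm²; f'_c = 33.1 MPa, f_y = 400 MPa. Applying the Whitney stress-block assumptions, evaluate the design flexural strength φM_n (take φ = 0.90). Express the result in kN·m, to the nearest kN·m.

φM_n ≈ 484 kN·m

T = A_s f_y = 2810 × 400 = 1124000 N = 1124 kN.
From C = T: a = T/(0.85 f'_c b) = 1124000/(0.85 × 33.1 × 385) = 103.77 mm.
M_n = T(d − a/2) = 1124 kN × (530 − 51.885) mm = 537.40 kN·m.
φM_n = 0.90 × 537.40 = 483.66 kN·m.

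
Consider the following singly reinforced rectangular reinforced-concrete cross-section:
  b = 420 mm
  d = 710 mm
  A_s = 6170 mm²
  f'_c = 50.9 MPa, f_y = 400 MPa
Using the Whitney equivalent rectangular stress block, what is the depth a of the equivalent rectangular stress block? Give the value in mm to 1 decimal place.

a ≈ 135.8 mm

T = A_s f_y = 6170 × 400 = 2468000 N = 2468 kN.
Setting C = 0.85 f'_c a b equal to T: a = 2468000/(0.85 × 50.9 × 420) = 135.8 mm.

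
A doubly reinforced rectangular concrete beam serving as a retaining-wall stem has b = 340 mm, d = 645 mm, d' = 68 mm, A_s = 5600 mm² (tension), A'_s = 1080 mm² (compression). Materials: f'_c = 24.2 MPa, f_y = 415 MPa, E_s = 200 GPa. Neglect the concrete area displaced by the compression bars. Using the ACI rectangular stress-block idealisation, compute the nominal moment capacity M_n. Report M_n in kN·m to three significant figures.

M_n ≈ 1220 kN·m

Assume both tension and compression steel yield.
Net tension couple steel: A_s − A'_s = 4520 mm².
a = (A_s − A'_s) f_y / (0.85 f'_c b) = 1875800/(0.85 × 24.2 × 340) = 268.21 mm.
c = a/β₁ = 268.21/0.85 = 315.54 mm; ε'_s = 0.003(c − d')/c = 0.0024 ≥ f_y/E_s = 0.0021, so compression steel does yield.
M_n = (A_s − A'_s) f_y (d − a/2) + A'_s f_y (d − d') = [1875800 × (645 − 134.105) + 448200 × (645 − 68)] × 10⁻⁶ = 958.34 + 258.61 = 1216.95 kN·m.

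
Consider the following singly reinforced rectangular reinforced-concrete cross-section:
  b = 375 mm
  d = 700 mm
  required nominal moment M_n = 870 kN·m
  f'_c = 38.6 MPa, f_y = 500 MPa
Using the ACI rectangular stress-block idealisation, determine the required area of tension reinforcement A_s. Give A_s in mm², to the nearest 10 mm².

A_s ≈ 2700 mm²

With M_n = 0.85 f'_c a b (d − a/2), solve the quadratic for a:
a = d − √(d² − 2M_n/(0.85 f'_c b)) = 700 − √(700² − 2 × 870×10⁶/(0.85 × 38.6 × 375)) = 109.59 mm.
A_s = 0.85 f'_c a b / f_y = 0.85 × 38.6 × 109.59 × 375 / 500 = 2696.7 mm².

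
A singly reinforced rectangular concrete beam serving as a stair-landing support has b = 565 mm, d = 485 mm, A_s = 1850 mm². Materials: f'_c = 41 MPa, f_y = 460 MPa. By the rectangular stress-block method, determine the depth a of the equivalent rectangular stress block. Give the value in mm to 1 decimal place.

a ≈ 43.2 mm

T = A_s f_y = 1850 × 460 = 851000 N = 851 kN.
Setting C = 0.85 f'_c a b equal to T: a = 851000/(0.85 × 41 × 565) = 43.2 mm.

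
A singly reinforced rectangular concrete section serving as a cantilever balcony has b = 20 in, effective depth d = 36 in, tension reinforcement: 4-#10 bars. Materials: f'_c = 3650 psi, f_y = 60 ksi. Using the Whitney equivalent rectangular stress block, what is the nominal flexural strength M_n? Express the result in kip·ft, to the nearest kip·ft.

M_n ≈ 852 kip·ft

A_s = 4 × 1.27 = 5.08 in².
T = A_s f_y = 5.08 × 60 = 304.8 kips.
a = T/(0.85 f'_c b) = 304.8/(0.85 × 3.65 × 20) = 4.912 in.
M_n = T(d − a/2) = 304.8 × (36 − 2.456) = 10224.2 kip·in = 10224.2/12 = 852.02 kip·ft.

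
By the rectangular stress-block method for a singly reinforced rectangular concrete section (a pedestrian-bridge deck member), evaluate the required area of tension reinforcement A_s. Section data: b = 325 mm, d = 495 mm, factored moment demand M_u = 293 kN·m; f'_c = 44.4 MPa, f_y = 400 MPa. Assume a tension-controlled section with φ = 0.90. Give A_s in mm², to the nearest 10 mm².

A_s ≈ 1740 mm²

M_n = M_u/φ = 293/0.90 = 325.556 kN·m.
With M_n = 0.85 f'_c a b (d − a/2), solve the quadratic for a:
a = d − √(d² − 2M_n/(0.85 f'_c b)) = 495 − √(495² − 2 × 325.556×10⁶/(0.85 × 44.4 × 325)) = 56.89 mm.
A_s = 0.85 f'_c a b / f_y = 0.85 × 44.4 × 56.89 × 325 / 400 = 1744.5 mm².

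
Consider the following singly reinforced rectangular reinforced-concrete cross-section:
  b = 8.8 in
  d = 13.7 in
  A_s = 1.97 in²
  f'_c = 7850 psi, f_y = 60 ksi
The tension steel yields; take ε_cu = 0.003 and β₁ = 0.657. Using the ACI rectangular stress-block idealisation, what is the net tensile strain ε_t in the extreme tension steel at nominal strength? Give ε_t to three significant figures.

ε_t ≈ 0.0104

a = A_s f_y/(0.85 f'_c b) = 2.013 in.
β₁ = 0.657, so c = a/β₁ = 2.013/0.657 = 3.064 in.
From the linear strain diagram with ε_cu = 0.003: ε_t = 0.003 (d − c)/c = 0.003 × (13.7 − 3.064)/3.064 = 0.0104.
Since ε_t ≥ 0.005, the section is tension-controlled.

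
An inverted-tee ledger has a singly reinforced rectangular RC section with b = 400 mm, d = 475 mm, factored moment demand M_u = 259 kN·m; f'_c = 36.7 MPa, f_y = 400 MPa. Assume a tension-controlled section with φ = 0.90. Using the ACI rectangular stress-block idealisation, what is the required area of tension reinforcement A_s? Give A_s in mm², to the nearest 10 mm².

M_n = M_u/φ = 259/0.90 = 287.778 kN·m.
With M_n = 0.85 f'_c a b (d − a/2), solve the quadratic for a:
a = d − √(d² − 2M_n/(0.85 f'_c b)) = 475 − √(475² − 2 × 287.778×10⁶/(0.85 × 36.7 × 400)) = 51.33 mm.
A_s = 0.85 f'_c a b / f_y = 0.85 × 36.7 × 51.33 × 400 / 400 = 1601.2 mm².

A_s ≈ 1600 mm²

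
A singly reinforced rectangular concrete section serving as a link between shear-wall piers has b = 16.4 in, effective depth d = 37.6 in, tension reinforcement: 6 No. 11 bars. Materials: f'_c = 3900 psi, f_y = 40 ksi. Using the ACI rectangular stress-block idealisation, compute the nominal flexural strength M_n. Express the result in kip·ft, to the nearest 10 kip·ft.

A_s = 6 × 1.56 = 9.36 in².
T = A_s f_y = 9.36 × 40 = 374.4 kips.
a = T/(0.85 f'_c b) = 374.4/(0.85 × 3.9 × 16.4) = 6.887 in.
M_n = T(d − a/2) = 374.4 × (37.6 − 3.4435) = 12788.2 kip·in = 12788.2/12 = 1065.68 kip·ft.

M_n ≈ 1070 kip·ft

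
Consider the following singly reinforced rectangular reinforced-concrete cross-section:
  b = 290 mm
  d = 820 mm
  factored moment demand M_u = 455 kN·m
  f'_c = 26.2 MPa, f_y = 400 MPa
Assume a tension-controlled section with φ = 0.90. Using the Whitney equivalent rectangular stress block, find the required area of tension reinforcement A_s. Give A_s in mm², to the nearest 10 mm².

A_s ≈ 1640 mm²

M_n = M_u/φ = 455/0.90 = 505.556 kN·m.
With M_n = 0.85 f'_c a b (d − a/2), solve the quadratic for a:
a = d − √(d² − 2M_n/(0.85 f'_c b)) = 820 − √(820² − 2 × 505.556×10⁶/(0.85 × 26.2 × 290)) = 101.78 mm.
A_s = 0.85 f'_c a b / f_y = 0.85 × 26.2 × 101.78 × 290 / 400 = 1643.3 mm².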